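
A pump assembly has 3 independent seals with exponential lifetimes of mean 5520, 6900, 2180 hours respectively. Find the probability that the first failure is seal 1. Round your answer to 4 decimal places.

0.2308

Rates: λ_i = 1/mean_i → 0.000181159, 0.000144928, 0.000458716; Σλ = 0.000784803.
P(seal 1 first) = λ_1/Σλ = 0.000181159/0.000784803 ≈ 0.2308.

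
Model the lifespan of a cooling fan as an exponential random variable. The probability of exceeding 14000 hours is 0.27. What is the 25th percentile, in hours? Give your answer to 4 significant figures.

3076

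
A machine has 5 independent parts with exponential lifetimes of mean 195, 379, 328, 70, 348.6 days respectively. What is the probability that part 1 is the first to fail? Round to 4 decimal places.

Rates: λ_i = 1/mean_i → 0.00512821, 0.00263852, 0.00304878, 0.0142857, 0.00286862; Σλ = 0.0279698.
P(part 1 first) = λ_1/Σλ = 0.00512821/0.0279698 ≈ 0.1833.

0.1833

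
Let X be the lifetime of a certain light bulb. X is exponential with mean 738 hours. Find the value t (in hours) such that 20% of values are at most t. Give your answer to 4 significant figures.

164.7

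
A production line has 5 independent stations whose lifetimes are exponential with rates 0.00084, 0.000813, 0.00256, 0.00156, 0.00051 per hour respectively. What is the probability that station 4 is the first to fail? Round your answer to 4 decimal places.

The time to first failure is exponential with rate Σλ = 0.00084 + 0.000813 + 0.00256 + 0.00156 + 0.00051 = 0.006283.
P(station 4 first) = λ_4/Σλ = 0.00156/0.006283 ≈ 0.2483.

0.2483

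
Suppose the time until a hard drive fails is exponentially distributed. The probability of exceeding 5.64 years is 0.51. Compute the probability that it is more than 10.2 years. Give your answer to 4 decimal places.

0.2959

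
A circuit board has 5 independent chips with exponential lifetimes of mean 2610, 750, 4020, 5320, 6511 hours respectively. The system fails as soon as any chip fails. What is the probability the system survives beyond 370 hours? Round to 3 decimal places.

The first failure time is exponential with rate Σλ_i = 1/2610 + 1/750 + 1/4020 + 1/5320 + 1/6511 = 0.00230679 per hour.
P(min > 370) = e^(−0.00230679·370) = e^(−0.85351) ≈ 0.426.

0.426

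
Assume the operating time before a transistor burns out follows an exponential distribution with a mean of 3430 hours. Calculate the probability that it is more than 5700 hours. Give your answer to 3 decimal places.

The rate is λ = 1/3430 = 0.000291545 per hour.
P(X > 5700) = e^(−λ·5700) = e^(−1.6618) ≈ 0.190.

0.190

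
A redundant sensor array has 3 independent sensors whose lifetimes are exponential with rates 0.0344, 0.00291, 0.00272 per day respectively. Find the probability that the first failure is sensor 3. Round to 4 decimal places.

The time to first failure is exponential with rate Σλ = 0.0344 + 0.00291 + 0.00272 = 0.04003.
P(sensor 3 first) = λ_3/Σλ = 0.00272/0.04003 ≈ 0.0679.

0.0679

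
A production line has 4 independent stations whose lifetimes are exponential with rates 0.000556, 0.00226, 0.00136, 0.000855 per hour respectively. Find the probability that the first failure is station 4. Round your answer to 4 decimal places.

0.1699

The time to first failure is exponential with rate Σλ = 0.000556 + 0.00226 + 0.00136 + 0.000855 = 0.005031.
P(station 4 first) = λ_4/Σλ = 0.000855/0.005031 ≈ 0.1699.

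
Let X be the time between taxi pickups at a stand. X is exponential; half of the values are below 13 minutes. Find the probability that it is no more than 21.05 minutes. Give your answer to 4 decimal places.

0.6745

For an exponential, median = ln(2)/λ, so λ = ln 2 / 13 = 0.053319 per minute.
P(X ≤ 21.05) = 1 − e^(−λ·21.05) = 1 − e^(−1.1224) ≈ 0.6745.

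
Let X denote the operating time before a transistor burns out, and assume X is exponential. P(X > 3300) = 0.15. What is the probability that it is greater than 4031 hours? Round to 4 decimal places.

e^(−λ·3300) = 0.15 ⇒ λ = −ln(0.15)/3300 = 0.000574885.
P(X > 4031) = e^(−0.000574885·4031) = e^(−2.3174) ≈ 0.0985.

0.0985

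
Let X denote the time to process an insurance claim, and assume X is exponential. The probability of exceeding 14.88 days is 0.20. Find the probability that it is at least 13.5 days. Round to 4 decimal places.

e^(−λ·14.88) = 0.20 ⇒ λ = −ln(0.20)/14.88 = 0.108161.
P(X > 13.5) = e^(−0.108161·13.5) = e^(−1.4602) ≈ 0.2322.

0.2322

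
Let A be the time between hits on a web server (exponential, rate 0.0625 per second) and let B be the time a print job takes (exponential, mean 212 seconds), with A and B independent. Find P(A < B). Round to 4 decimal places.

λ_1 = 0.0625, λ_2 = 1/212 = 0.00471698.
For independent exponentials, P(A < B) = λ_1/(λ_1+λ_2) = 0.0625/0.067217 ≈ 0.9298.

0.9298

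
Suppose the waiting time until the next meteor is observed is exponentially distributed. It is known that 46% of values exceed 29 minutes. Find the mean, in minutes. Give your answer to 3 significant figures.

e^(−λ·29) = 0.46 ⇒ λ = −ln(0.46)/29 = 0.0267769.
Mean = 1/λ = 37.3457 minutes.

37.3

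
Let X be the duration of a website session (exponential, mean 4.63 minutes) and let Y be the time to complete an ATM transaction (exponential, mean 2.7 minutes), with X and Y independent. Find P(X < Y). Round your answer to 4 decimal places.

λ_1 = 1/4.63 = 0.215983, λ_2 = 1/2.7 = 0.37037.
For independent exponentials, P(X < Y) = λ_1/(λ_1+λ_2) = 0.215983/0.586353 ≈ 0.3683.

0.3683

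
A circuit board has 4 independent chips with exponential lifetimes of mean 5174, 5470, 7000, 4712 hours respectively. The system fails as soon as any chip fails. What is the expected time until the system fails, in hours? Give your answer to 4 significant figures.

1368

The first failure time is exponential with rate Σλ_i = 1/5174 + 1/5470 + 1/7000 + 1/4712 = 0.000731171 per hour.
E[min] = 1/Σλ = 1/0.000731171 = 1367.67 hours.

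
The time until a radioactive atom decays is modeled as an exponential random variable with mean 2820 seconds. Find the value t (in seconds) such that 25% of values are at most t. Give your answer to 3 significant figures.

811

The rate is λ = 1/2820 = 0.00035461 per second.
Set 1 − e^(−λt) = 0.25, so t = −ln(0.75)/λ = 0.28768/0.00035461 ≈ 811.263 seconds.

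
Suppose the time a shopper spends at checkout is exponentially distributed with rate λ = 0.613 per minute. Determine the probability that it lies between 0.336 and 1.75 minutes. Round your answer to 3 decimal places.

P(0.336 < X < 1.75) = e^(−λ·0.336) − e^(−λ·1.75) = 0.81386 − 0.34207 ≈ 0.472.

0.472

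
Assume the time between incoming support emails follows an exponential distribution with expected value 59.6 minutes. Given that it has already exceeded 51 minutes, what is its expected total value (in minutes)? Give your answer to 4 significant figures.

The rate is λ = 1/59.6 = 0.0167785 per minute.
By memorylessness, E[X | X > 51] = 51 + 1/λ = 51 + 59.6 = 110.6 minutes.

110.6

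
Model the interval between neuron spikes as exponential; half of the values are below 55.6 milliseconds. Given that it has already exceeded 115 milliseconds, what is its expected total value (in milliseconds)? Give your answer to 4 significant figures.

195.2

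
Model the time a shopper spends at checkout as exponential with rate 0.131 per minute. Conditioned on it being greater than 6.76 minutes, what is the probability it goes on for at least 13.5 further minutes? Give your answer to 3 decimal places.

0.171

P(X > s+t | X > s) = e^(−λ(s+t))/e^(−λs) = e^(−λt), independent of s = 6.76.
P(X > 13.5) = e^(−1.7685) ≈ 0.171.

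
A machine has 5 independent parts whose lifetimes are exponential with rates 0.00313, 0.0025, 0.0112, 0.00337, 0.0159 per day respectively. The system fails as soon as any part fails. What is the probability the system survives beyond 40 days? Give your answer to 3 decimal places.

The time to first failure is exponential with rate Σλ = 0.00313 + 0.0025 + 0.0112 + 0.00337 + 0.0159 = 0.0361.
P(min > 40) = e^(−0.0361·40) = e^(−1.444) ≈ 0.236.

0.236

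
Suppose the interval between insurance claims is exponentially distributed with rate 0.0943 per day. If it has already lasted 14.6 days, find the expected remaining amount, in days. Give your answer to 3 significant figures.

10.6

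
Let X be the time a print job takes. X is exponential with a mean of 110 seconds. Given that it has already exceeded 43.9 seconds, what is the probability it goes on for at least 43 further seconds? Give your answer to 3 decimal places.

0.676

The rate is λ = 1/110 = 0.00909091 per second.
The exponential is memoryless, so the remaining time is again Exp(λ): the condition X > 43.9 is irrelevant.
P(X > 43) = e^(−0.39091) ≈ 0.676.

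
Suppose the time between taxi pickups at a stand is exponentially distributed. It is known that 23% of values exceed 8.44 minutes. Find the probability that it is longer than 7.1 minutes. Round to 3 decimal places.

0.290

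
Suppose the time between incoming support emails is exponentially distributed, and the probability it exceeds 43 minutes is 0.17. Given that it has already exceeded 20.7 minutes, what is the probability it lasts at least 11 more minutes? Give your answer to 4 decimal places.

0.6355

From e^(−λ·43) = 0.17, λ = −ln(0.17)/43 = 0.0412083.
Memoryless: P(X > 20.7+11 | X > 20.7) = P(X > 11) = e^(−0.0412083·11) ≈ 0.6355.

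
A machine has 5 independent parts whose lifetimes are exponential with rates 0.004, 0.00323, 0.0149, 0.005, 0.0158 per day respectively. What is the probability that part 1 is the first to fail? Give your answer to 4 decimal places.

The time to first failure is exponential with rate Σλ = 0.004 + 0.00323 + 0.0149 + 0.005 + 0.0158 = 0.04293.
P(part 1 first) = λ_1/Σλ = 0.004/0.04293 ≈ 0.0932.

0.0932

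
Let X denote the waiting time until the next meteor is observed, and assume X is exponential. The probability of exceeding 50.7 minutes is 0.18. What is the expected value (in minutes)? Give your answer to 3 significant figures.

e^(−λ·50.7) = 0.18 ⇒ λ = −ln(0.18)/50.7 = 0.0338225.
Mean = 1/λ = 29.5662 minutes.

29.6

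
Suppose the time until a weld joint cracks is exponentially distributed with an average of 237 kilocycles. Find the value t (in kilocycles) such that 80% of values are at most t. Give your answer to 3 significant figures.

381

The rate is λ = 1/237 = 0.00421941 per kilocycle.
Set 1 − e^(−λt) = 0.8, so t = −ln(0.2)/λ = 1.6094/0.00421941 ≈ 381.437 kilocycles.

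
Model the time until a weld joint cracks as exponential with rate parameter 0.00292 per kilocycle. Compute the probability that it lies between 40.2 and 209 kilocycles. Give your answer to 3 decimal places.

P(40.2 < X < 209) = e^(−λ·40.2) − e^(−λ·209) = 0.88924 − 0.54320 ≈ 0.346.

0.346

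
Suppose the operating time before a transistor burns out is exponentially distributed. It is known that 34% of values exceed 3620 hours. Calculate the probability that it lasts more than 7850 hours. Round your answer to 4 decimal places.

0.0964

e^(−λ·3620) = 0.34 ⇒ λ = −ln(0.34)/3620 = 0.000298014.
P(X > 7850) = e^(−0.000298014·7850) = e^(−2.3394) ≈ 0.0964.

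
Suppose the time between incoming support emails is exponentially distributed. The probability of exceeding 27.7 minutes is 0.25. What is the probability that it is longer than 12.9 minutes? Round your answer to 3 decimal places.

e^(−λ·27.7) = 0.25 ⇒ λ = −ln(0.25)/27.7 = 0.0500467.
P(X > 12.9) = e^(−0.0500467·12.9) = e^(−0.6456) ≈ 0.524.

0.524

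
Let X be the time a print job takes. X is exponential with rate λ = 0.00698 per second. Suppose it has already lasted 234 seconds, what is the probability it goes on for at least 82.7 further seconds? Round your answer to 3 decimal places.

The exponential is memoryless, so the remaining time is again Exp(λ): the condition X > 234 is irrelevant.
P(X > 82.7) = e^(−0.57725) ≈ 0.561.

0.561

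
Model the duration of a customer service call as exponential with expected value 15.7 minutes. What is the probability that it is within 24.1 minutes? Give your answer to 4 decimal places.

The rate is λ = 1/15.7 = 0.0636943 per minute.
P(X ≤ 24.1) = 1 − e^(−λ·24.1) = 1 − e^(−1.535) ≈ 0.7846.

0.7846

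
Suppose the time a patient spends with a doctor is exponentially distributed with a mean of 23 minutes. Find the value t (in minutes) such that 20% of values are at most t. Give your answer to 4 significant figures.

The rate is λ = 1/23 = 0.0434783 per minute.
Set 1 − e^(−λt) = 0.2, so t = −ln(0.8)/λ = 0.22314/0.0434783 ≈ 5.1323 minutes.

5.132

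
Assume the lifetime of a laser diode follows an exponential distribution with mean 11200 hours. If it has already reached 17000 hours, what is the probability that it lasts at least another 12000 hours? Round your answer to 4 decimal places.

The rate is λ = 1/11200 = 0.0000892857 per hour.
The exponential is memoryless, so the remaining time is again Exp(λ): the condition X > 17000 is irrelevant.
P(X > 12000) = e^(−1.0714) ≈ 0.3425.

0.3425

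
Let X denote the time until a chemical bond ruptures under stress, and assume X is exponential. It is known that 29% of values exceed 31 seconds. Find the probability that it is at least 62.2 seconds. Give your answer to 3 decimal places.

0.083

e^(−λ·31) = 0.29 ⇒ λ = −ln(0.29)/31 = 0.0399314.
P(X > 62.2) = e^(−0.0399314·62.2) = e^(−2.4837) ≈ 0.083.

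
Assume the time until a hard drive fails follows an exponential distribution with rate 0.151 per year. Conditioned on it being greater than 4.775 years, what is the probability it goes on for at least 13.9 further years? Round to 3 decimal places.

By the memoryless property, P(X > 4.775+13.9 | X > 4.775) = P(X > 13.9).
P(X > 13.9) = e^(−2.0989) ≈ 0.123.

0.123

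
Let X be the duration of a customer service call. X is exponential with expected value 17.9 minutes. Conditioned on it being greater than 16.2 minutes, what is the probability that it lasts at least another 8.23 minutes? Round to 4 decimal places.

0.6314

The rate is λ = 1/17.9 = 0.0558659 per minute.
P(X > s+t | X > s) = e^(−λ(s+t))/e^(−λs) = e^(−λt), independent of s = 16.2.
P(X > 8.23) = e^(−0.45978) ≈ 0.6314.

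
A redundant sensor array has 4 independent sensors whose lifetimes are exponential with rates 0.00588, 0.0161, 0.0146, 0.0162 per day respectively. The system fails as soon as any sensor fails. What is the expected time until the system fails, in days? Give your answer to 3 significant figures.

18.9

The time to first failure is exponential with rate Σλ = 0.00588 + 0.0161 + 0.0146 + 0.0162 = 0.05278.
E[min] = 1/Σλ = 1/0.05278 = 18.9466 days.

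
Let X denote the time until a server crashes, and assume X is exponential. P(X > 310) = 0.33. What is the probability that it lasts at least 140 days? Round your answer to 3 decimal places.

0.606

e^(−λ·310) = 0.33 ⇒ λ = −ln(0.33)/310 = 0.00357633.
P(X > 140) = e^(−0.00357633·140) = e^(−0.50069) ≈ 0.606.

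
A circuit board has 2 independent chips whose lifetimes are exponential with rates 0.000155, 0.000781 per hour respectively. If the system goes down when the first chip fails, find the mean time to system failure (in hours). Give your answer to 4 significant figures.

1068

The time to first failure is exponential with rate Σλ = 0.000155 + 0.000781 = 0.000936.
E[min] = 1/Σλ = 1/0.000936 = 1068.38 hours.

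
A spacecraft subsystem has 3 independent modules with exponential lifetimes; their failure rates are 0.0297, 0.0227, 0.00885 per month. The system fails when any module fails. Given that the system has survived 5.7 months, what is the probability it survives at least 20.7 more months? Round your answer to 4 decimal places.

Time to first failure ~ Exp(Σλ) with Σλ = 0.06125.
By memorylessness, P(T > 5.7+20.7 | T > 5.7) = P(T > 20.7) = e^(−0.06125·20.7) ≈ 0.2814.

0.2814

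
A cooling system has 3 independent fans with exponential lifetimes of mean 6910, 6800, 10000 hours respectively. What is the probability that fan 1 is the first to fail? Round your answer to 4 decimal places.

0.3694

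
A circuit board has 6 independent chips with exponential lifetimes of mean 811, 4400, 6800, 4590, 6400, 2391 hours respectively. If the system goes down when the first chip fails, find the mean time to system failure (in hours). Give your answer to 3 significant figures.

417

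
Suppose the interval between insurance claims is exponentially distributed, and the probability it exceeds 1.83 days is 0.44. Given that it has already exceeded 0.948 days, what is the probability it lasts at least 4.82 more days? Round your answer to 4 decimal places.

0.1151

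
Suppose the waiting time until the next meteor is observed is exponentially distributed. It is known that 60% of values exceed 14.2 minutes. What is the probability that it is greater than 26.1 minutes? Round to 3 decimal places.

0.391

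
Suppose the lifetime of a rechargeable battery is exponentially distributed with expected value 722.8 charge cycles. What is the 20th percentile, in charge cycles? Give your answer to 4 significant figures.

161.3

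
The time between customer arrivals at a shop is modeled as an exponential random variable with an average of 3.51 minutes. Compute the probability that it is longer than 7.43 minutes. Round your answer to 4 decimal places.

0.1204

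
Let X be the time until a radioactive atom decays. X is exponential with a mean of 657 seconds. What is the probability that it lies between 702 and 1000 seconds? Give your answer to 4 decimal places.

The rate is λ = 1/657 = 0.00152207 per second.
P(702 < X < 1000) = e^(−λ·702) − e^(−λ·1000) = 0.34353 − 0.21826 ≈ 0.1253.

0.1253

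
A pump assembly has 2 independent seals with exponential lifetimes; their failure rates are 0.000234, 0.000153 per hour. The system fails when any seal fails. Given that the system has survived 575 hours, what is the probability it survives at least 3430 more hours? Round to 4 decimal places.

Time to first failure ~ Exp(Σλ) with Σλ = 0.000387.
By memorylessness, P(T > 575+3430 | T > 575) = P(T > 3430) = e^(−0.000387·3430) ≈ 0.2652.

0.2652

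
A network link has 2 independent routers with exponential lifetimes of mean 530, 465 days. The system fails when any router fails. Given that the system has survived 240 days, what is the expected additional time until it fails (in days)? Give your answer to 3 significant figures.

First-failure rate Σλ = 1/530 + 1/465 = 0.00403733.
By memorylessness the expected residual is 1/Σλ = 247.688 days, regardless of the 240 already elapsed.

248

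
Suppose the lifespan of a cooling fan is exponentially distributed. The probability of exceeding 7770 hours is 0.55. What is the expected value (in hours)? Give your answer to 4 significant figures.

13000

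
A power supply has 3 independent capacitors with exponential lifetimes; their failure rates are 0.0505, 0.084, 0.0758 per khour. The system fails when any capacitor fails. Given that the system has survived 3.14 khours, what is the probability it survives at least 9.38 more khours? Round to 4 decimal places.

0.1391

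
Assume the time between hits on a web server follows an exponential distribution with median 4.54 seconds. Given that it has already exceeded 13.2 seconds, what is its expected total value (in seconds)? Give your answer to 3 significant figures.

19.7

For an exponential, median = ln(2)/λ, so λ = ln 2 / 4.54 = 0.152676 per second.
By memorylessness, E[X | X > 13.2] = 13.2 + 1/λ = 13.2 + 6.54984 = 19.7498 seconds.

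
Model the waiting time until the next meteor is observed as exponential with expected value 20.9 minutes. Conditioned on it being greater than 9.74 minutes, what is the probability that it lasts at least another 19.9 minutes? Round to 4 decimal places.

0.3859

The rate is λ = 1/20.9 = 0.0478469 per minute.
By the memoryless property, P(X > 9.74+19.9 | X > 9.74) = P(X > 19.9).
P(X > 19.9) = e^(−0.95215) ≈ 0.3859.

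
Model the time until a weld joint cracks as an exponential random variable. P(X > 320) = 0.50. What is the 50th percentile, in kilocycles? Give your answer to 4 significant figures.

e^(−λ·320) = 0.50 ⇒ λ = −ln(0.50)/320 = 0.00216608.
50th percentile: 1 − e^(−λt) = 0.5, t = −ln(0.5)/λ = 320 kilocycles.

320.0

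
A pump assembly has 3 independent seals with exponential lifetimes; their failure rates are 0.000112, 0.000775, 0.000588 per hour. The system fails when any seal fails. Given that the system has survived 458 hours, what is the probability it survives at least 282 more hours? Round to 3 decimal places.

Time to first failure ~ Exp(Σλ) with Σλ = 0.001475.
By memorylessness, P(T > 458+282 | T > 458) = P(T > 282) = e^(−0.001475·282) ≈ 0.660.

0.660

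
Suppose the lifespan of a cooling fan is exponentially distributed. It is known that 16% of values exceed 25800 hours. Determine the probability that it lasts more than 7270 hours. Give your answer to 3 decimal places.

e^(−λ·25800) = 0.16 ⇒ λ = −ln(0.16)/25800 = 0.0000710303.
P(X > 7270) = e^(−0.0000710303·7270) = e^(−0.51639) ≈ 0.597.

0.597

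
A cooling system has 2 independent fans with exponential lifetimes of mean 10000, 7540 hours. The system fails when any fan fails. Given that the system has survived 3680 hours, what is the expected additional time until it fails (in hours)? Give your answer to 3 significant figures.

First-failure rate Σλ = 1/10000 + 1/7540 = 0.000232626.
By memorylessness the expected residual is 1/Σλ = 4298.75 hours, regardless of the 3680 already elapsed.

4300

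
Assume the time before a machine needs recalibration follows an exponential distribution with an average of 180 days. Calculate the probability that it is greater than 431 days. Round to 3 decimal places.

0.091

The rate is λ = 1/180 = 0.00555556 per day.
P(X > 431) = e^(−λ·431) = e^(−2.3944) ≈ 0.091.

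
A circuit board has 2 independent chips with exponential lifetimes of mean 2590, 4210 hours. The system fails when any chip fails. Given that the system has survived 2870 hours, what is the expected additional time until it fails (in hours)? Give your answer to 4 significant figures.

1604

First-failure rate Σλ = 1/2590 + 1/4210 = 0.00062363.
By memorylessness the expected residual is 1/Σλ = 1603.51 hours, regardless of the 2870 already elapsed.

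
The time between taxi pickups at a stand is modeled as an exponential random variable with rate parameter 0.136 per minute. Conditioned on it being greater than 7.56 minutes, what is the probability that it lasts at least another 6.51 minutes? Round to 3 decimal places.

0.413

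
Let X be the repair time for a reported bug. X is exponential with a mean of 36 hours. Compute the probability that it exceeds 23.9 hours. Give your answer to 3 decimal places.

0.515

The rate is λ = 1/36 = 0.0277778 per hour.
P(X > 23.9) = e^(−λ·23.9) = e^(−0.66389) ≈ 0.515.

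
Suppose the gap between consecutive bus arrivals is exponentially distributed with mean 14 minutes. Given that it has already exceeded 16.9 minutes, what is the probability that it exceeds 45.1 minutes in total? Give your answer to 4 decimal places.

0.1334

The rate is λ = 1/14 = 0.0714286 per minute.
The exponential is memoryless, so the remaining time is again Exp(λ): the condition X > 16.9 is irrelevant.
P(X > 28.2) = e^(−2.0143) ≈ 0.1334.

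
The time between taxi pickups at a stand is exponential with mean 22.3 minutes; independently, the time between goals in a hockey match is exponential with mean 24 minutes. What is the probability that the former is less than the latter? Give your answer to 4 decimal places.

λ_1 = 1/22.3 = 0.044843, λ_2 = 1/24 = 0.0416667.
For independent exponentials, P(the former < the latter) = λ_1/(λ_1+λ_2) = 0.044843/0.0865097 ≈ 0.5184.

0.5184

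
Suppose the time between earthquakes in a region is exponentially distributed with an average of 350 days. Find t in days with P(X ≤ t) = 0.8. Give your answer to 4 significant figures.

The rate is λ = 1/350 = 0.00285714 per day.
Set 1 − e^(−λt) = 0.8, so t = −ln(0.2)/λ = 1.6094/0.00285714 ≈ 563.303 days.

563.3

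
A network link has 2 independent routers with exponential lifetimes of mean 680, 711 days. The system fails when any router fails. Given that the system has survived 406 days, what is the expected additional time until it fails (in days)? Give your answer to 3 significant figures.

First-failure rate Σλ = 1/680 + 1/711 = 0.00287706.
By memorylessness the expected residual is 1/Σλ = 347.577 days, regardless of the 406 already elapsed.

348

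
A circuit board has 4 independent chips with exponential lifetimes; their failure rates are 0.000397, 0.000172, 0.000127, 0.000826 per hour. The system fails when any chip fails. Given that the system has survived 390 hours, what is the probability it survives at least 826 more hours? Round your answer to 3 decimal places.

0.284

Time to first failure ~ Exp(Σλ) with Σλ = 0.001522.
By memorylessness, P(T > 390+826 | T > 390) = P(T > 826) = e^(−0.001522·826) ≈ 0.284.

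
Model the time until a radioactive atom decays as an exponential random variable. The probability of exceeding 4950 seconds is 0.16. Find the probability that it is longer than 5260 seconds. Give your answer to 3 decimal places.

0.143

e^(−λ·4950) = 0.16 ⇒ λ = −ln(0.16)/4950 = 0.000370218.
P(X > 5260) = e^(−0.000370218·5260) = e^(−1.9473) ≈ 0.143.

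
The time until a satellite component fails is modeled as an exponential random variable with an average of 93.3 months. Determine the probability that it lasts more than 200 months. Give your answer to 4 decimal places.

The rate is λ = 1/93.3 = 0.0107181 per month.
P(X > 200) = e^(−λ·200) = e^(−2.1436) ≈ 0.1172.

0.1172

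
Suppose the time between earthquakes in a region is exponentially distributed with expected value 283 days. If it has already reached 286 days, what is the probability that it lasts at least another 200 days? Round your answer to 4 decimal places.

The rate is λ = 1/283 = 0.00353357 per day.
The exponential is memoryless, so the remaining time is again Exp(λ): the condition X > 286 is irrelevant.
P(X > 200) = e^(−0.70671) ≈ 0.4933.

0.4933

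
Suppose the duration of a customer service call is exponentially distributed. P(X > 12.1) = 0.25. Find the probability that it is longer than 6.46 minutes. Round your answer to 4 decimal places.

0.4771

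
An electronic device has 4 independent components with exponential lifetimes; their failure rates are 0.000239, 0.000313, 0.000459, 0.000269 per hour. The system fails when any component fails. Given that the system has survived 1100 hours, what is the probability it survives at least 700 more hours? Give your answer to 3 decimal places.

Time to first failure ~ Exp(Σλ) with Σλ = 0.00128.
By memorylessness, P(T > 1100+700 | T > 1100) = P(T > 700) = e^(−0.00128·700) ≈ 0.408.

0.408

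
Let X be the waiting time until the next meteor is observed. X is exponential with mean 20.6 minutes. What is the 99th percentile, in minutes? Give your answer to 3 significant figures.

The rate is λ = 1/20.6 = 0.0485437 per minute.
Set 1 − e^(−λt) = 0.99, so t = −ln(0.01)/λ = 4.6052/0.0485437 ≈ 94.8665 minutes.

94.9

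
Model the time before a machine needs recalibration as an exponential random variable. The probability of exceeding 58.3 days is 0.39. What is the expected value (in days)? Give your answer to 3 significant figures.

e^(−λ·58.3) = 0.39 ⇒ λ = −ln(0.39)/58.3 = 0.0161511.
Mean = 1/λ = 61.9153 days.

61.9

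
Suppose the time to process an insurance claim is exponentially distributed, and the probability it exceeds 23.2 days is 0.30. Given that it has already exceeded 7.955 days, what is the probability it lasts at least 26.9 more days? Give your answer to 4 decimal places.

From e^(−λ·23.2) = 0.30, λ = −ln(0.30)/23.2 = 0.0518954.
Memoryless: P(X > 7.955+26.9 | X > 7.955) = P(X > 26.9) = e^(−0.0518954·26.9) ≈ 0.2476.

0.2476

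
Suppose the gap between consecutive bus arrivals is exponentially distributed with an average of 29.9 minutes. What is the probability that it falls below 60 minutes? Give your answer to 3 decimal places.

The rate is λ = 1/29.9 = 0.0334448 per minute.
P(X ≤ 60) = 1 − e^(−λ·60) = 1 − e^(−2.0067) ≈ 0.866.

0.866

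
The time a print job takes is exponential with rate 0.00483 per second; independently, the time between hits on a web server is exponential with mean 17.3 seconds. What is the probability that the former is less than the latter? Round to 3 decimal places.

0.077

λ_1 = 0.00483, λ_2 = 1/17.3 = 0.0578035.
For independent exponentials, P(the former < the latter) = λ_1/(λ_1+λ_2) = 0.00483/0.0626335 ≈ 0.077.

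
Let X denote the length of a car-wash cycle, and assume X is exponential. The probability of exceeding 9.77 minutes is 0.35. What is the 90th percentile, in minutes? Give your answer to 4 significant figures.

21.43

e^(−λ·9.77) = 0.35 ⇒ λ = −ln(0.35)/9.77 = 0.107454.
90th percentile: 1 − e^(−λt) = 0.9, t = −ln(0.1)/λ = 21.4286 minutes.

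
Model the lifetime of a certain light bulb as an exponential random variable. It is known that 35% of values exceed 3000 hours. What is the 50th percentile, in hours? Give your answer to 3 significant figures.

e^(−λ·3000) = 0.35 ⇒ λ = −ln(0.35)/3000 = 0.000349941.
50th percentile: 1 − e^(−λt) = 0.5, t = −ln(0.5)/λ = 1980.76 hours.

1980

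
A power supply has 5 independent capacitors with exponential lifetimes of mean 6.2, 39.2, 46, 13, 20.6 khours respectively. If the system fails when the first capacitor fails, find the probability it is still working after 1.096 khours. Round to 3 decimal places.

The first failure time is exponential with rate Σλ_i = 1/6.2 + 1/39.2 + 1/46 + 1/13 + 1/20.6 = 0.334006 per khour.
P(min > 1.096) = e^(−0.334006·1.096) = e^(−0.36607) ≈ 0.693.

0.693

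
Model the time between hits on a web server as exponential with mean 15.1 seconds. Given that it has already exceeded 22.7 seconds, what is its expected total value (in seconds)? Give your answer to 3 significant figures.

The rate is λ = 1/15.1 = 0.0662252 per second.
By memorylessness, E[X | X > 22.7] = 22.7 + 1/λ = 22.7 + 15.1 = 37.8 seconds.

37.8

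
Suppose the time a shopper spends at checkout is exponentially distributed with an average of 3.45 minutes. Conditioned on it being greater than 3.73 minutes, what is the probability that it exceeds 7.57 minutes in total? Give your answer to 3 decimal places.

0.329

The rate is λ = 1/3.45 = 0.289855 per minute.
P(X > s+t | X > s) = e^(−λ(s+t))/e^(−λs) = e^(−λt), independent of s = 3.73.
P(X > 3.84) = e^(−1.113) ≈ 0.329.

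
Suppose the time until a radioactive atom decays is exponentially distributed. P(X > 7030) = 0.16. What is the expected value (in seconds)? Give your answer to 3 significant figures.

3840

e^(−λ·7030) = 0.16 ⇒ λ = −ln(0.16)/7030 = 0.00026068.
Mean = 1/λ = 3836.12 seconds.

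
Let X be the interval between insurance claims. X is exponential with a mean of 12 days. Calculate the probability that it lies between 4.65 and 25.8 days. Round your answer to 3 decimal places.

The rate is λ = 1/12 = 0.0833333 per day.
P(4.65 < X < 25.8) = e^(−λ·4.65) − e^(−λ·25.8) = 0.67875 − 0.11648 ≈ 0.562.

0.562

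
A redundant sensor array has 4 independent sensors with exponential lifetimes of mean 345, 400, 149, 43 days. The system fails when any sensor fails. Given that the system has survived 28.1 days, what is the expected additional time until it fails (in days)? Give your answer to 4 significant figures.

First-failure rate Σλ = 1/345 + 1/400 + 1/149 + 1/43 = 0.0353658.
By memorylessness the expected residual is 1/Σλ = 28.2759 days, regardless of the 28.1 already elapsed.

28.28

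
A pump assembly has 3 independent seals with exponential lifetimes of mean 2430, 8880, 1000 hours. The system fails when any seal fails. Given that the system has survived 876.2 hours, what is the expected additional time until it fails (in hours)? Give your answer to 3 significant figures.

First-failure rate Σλ = 1/2430 + 1/8880 + 1/1000 = 0.00152414.
By memorylessness the expected residual is 1/Σλ = 656.11 hours, regardless of the 876.2 already elapsed.

656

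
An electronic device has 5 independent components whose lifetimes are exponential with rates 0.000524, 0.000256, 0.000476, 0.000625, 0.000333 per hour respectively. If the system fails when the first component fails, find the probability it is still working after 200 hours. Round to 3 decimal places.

0.642

The time to first failure is exponential with rate Σλ = 0.000524 + 0.000256 + 0.000476 + 0.000625 + 0.000333 = 0.002214.
P(min > 200) = e^(−0.002214·200) = e^(−0.4428) ≈ 0.642.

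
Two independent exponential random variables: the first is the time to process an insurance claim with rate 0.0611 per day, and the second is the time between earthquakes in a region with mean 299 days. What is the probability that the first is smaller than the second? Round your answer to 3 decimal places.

0.948

λ_1 = 0.0611, λ_2 = 1/299 = 0.00334448.
For independent exponentials, P(the first < the second) = λ_1/(λ_1+λ_2) = 0.0611/0.0644445 ≈ 0.948.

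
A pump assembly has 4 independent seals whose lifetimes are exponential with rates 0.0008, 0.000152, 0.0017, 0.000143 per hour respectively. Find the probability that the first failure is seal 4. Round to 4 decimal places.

0.0512

The time to first failure is exponential with rate Σλ = 0.0008 + 0.000152 + 0.0017 + 0.000143 = 0.002795.
P(seal 4 first) = λ_4/Σλ = 0.000143/0.002795 ≈ 0.0512.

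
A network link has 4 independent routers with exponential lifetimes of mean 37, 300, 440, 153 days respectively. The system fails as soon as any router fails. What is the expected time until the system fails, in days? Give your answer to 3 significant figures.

The first failure time is exponential with rate Σλ_i = 1/37 + 1/300 + 1/440 + 1/153 = 0.039169 per day.
E[min] = 1/Σλ = 1/0.039169 = 25.5304 days.

25.5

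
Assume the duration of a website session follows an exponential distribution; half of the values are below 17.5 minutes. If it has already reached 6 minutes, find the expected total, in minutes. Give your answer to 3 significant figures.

31.2

For an exponential, median = ln(2)/λ, so λ = ln 2 / 17.5 = 0.0396084 per minute.
By memorylessness, E[X | X > 6] = 6 + 1/λ = 6 + 25.2472 = 31.2472 minutes.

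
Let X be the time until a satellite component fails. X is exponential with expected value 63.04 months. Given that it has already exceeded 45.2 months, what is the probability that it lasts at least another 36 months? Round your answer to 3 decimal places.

The rate is λ = 1/63.04 = 0.0158629 per month.
P(X > s+t | X > s) = e^(−λ(s+t))/e^(−λs) = e^(−λt), independent of s = 45.2.
P(X > 36) = e^(−0.57107) ≈ 0.565.

0.565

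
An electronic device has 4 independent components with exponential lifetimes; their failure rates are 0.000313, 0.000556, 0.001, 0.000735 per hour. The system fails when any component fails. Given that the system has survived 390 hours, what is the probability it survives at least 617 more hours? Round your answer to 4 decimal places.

Time to first failure ~ Exp(Σλ) with Σλ = 0.002604.
By memorylessness, P(T > 390+617 | T > 390) = P(T > 617) = e^(−0.002604·617) ≈ 0.2006.

0.2006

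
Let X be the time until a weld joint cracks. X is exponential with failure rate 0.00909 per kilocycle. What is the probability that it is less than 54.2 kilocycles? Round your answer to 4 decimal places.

0.3890

P(X ≤ 54.2) = 1 − e^(−λ·54.2) = 1 − e^(−0.49268) ≈ 0.3890.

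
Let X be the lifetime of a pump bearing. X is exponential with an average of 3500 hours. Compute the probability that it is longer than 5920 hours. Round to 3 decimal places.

The rate is λ = 1/3500 = 0.000285714 per hour.
P(X > 5920) = e^(−λ·5920) = e^(−1.6914) ≈ 0.184.

0.184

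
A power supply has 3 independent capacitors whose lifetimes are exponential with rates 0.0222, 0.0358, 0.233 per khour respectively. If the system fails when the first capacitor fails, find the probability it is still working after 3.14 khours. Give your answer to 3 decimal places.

The time to first failure is exponential with rate Σλ = 0.0222 + 0.0358 + 0.233 = 0.291.
P(min > 3.14) = e^(−0.291·3.14) = e^(−0.91374) ≈ 0.401.

0.401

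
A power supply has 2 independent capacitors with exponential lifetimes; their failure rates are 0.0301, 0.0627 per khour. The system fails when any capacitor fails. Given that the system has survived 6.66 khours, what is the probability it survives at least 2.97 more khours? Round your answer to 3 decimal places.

0.759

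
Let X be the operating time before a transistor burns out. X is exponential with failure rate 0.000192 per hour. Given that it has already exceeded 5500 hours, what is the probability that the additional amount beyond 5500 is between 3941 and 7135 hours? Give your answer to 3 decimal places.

0.215

Memoryless: the residual past 5500 is again Exp(λ).
P(3941 < residual < 7135) = e^(−λ·3941) − e^(−λ·7135) = 0.46923 − 0.25413 ≈ 0.215.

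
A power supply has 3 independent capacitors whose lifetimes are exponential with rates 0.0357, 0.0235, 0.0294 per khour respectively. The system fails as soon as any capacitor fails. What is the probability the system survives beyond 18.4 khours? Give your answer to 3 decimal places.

0.196

The time to first failure is exponential with rate Σλ = 0.0357 + 0.0235 + 0.0294 = 0.0886.
P(min > 18.4) = e^(−0.0886·18.4) = e^(−1.6302) ≈ 0.196.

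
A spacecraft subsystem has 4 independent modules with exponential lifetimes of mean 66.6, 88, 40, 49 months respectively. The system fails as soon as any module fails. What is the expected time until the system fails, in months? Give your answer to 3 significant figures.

The first failure time is exponential with rate Σλ_i = 1/66.6 + 1/88 + 1/40 + 1/49 = 0.0717868 per month.
E[min] = 1/Σλ = 1/0.0717868 = 13.9301 months.

13.9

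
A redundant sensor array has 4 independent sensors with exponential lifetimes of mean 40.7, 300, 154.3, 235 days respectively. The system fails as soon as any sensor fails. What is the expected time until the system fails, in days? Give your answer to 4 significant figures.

25.88

The first failure time is exponential with rate Σλ_i = 1/40.7 + 1/300 + 1/154.3 + 1/235 = 0.0386396 per day.
E[min] = 1/Σλ = 1/0.0386396 = 25.8802 days.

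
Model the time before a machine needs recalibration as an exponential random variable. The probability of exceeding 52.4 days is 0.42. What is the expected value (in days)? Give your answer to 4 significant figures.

60.40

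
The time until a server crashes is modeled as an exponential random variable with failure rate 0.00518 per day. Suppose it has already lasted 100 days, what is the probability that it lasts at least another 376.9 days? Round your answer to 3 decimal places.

0.142

P(X > s+t | X > s) = e^(−λ(s+t))/e^(−λs) = e^(−λt), independent of s = 100.
P(X > 376.9) = e^(−1.9523) ≈ 0.142.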